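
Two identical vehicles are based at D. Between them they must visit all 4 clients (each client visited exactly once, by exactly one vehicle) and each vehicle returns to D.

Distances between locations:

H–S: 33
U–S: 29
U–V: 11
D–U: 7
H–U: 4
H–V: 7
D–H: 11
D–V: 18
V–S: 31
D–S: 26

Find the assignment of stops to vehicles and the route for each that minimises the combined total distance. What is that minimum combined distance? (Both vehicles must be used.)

88 — the smallest possible combined total.

Try each way of splitting the stops between the two vehicles (each non-empty) and, for each split, find the best tour for each vehicle:
  {H} + {U, V, S}: 22 + 75 = 97
  {U} + {H, V, S}: 14 + 75 = 89
  {H, U} + {V, S}: 22 + 75 = 97
  {V} + {H, U, S}: 36 + 70 = 106
  {H, V} + {U, S}: 36 + 62 = 98
  {U, V} + {H, S}: 36 + 70 = 106
  … (7 splits in total)
  {H, U, V} + {S}: 36 + 52 = 88  ← best
Best: vehicle 1 D → H → V → U → D = 36; vehicle 2 D → S → D = 52; combined 88.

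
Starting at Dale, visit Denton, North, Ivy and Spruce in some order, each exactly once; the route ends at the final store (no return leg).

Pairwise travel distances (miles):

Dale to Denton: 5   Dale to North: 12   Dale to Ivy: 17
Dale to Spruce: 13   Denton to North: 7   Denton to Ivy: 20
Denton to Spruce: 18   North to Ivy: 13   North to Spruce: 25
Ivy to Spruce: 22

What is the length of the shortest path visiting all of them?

Shortest open route: 47 miles.

There are 4! = 24 possible orderings.
Dale→Denton→North→Ivy→Spruce: 5+7+13+22 = 47
Dale→Denton→North→Spruce→Ivy: 5+7+25+22 = 59
Dale→Denton→Ivy→North→Spruce: 5+20+13+25 = 63
Dale→Denton→Ivy→Spruce→North: 5+20+22+25 = 72
Dale→Denton→Spruce→North→Ivy: 5+18+25+13 = 61
Dale→Denton→Spruce→Ivy→North: 5+18+22+13 = 58
Dale→North→Denton→Ivy→Spruce: 12+7+20+22 = 61
Dale→North→Denton→Spruce→Ivy: 12+7+18+22 = 59
Dale→North→Ivy→Denton→Spruce: 12+13+20+18 = 63
Dale→North→Ivy→Spruce→Denton: 12+13+22+18 = 65
Dale→North→Spruce→Denton→Ivy: 12+25+18+20 = 75
Dale→North→Spruce→Ivy→Denton: 12+25+22+20 = 79
Dale→Ivy→Denton→North→Spruce: 17+20+7+25 = 69
Dale→Ivy→Denton→Spruce→North: 17+20+18+25 = 80
… (10 more)
The minimum is 47.
One shortest path: Dale → Denton → North → Ivy → Spruce.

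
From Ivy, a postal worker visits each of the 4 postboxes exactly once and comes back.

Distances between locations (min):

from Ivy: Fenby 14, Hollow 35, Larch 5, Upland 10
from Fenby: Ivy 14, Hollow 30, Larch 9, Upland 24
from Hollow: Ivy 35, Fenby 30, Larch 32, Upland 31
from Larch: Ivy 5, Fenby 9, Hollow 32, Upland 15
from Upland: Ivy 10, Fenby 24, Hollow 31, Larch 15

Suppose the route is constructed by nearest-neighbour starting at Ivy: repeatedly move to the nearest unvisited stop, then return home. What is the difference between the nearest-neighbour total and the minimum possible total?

19 min longer than the optimal tour.

From Ivy: Larch=5, Upland=10, Fenby=14, Hollow=35 → choose Larch (5).
From Larch: Fenby=9, Upland=15, Hollow=32 → choose Fenby (9).
From Fenby: Upland=24, Hollow=30 → choose Upland (24).
From Upland: Hollow=31 → choose Hollow (31).
NN route Ivy → Larch → Fenby → Upland → Hollow → Ivy costs 104.
Optimal: Ivy → Larch → Fenby → Hollow → Upland → Ivy costs 85 (by enumerating all 12 distinct tours).
Excess = 104 − 85 = 19.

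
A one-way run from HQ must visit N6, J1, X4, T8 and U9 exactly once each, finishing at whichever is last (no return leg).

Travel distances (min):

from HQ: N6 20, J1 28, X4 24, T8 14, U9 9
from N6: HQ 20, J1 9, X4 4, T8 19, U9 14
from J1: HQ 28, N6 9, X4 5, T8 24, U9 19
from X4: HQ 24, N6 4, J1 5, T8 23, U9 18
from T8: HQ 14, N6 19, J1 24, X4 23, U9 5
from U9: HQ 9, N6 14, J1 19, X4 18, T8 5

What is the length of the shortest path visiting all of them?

42 min — the minimum one-way total.

There are 5! = 120 possible orderings.
HQ - N6 - J1 - X4 - T8 - U9: 20+9+5+23+5 = 62
HQ - N6 - J1 - X4 - U9 - T8: 20+9+5+18+5 = 57
HQ - N6 - J1 - T8 - X4 - U9: 20+9+24+23+18 = 94
HQ - N6 - J1 - T8 - U9 - X4: 20+9+24+5+18 = 76
HQ - N6 - J1 - U9 - X4 - T8: 20+9+19+18+23 = 89
HQ - N6 - J1 - U9 - T8 - X4: 20+9+19+5+23 = 76
HQ - N6 - X4 - J1 - T8 - U9: 20+4+5+24+5 = 58
HQ - N6 - X4 - J1 - U9 - T8: 20+4+5+19+5 = 53
HQ - N6 - X4 - T8 - J1 - U9: 20+4+23+24+19 = 90
HQ - N6 - X4 - T8 - U9 - J1: 20+4+23+5+19 = 71
HQ - N6 - X4 - U9 - J1 - T8: 20+4+18+19+24 = 85
HQ - N6 - X4 - U9 - T8 - J1: 20+4+18+5+24 = 71
HQ - N6 - T8 - J1 - X4 - U9: 20+19+24+5+18 = 86
HQ - N6 - T8 - J1 - U9 - X4: 20+19+24+19+18 = 100
… (106 more)
HQ - T8 - U9 - N6 - X4 - J1: 14+5+14+4+5 = 42  ← best
The minimum is 42.
One shortest path: HQ → T8 → U9 → N6 → X4 → J1.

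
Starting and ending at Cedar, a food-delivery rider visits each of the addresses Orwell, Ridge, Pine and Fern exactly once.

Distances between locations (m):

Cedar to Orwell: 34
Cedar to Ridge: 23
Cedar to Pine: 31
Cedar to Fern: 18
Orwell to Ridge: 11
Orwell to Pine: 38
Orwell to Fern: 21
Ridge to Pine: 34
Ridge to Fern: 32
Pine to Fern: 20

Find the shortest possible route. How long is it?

Shortest round trip = 106 m.

There are 12 distinct closed tours to check (reversals are equivalent).
Cedar-Orwell-Ridge-Pine-Fern-Cedar: 34+11+34+20+18 = 117
Cedar-Orwell-Ridge-Fern-Pine-Cedar: 34+11+32+20+31 = 128
Cedar-Orwell-Pine-Ridge-Fern-Cedar: 34+38+34+32+18 = 156
Cedar-Orwell-Pine-Fern-Ridge-Cedar: 34+38+20+32+23 = 147
Cedar-Orwell-Fern-Ridge-Pine-Cedar: 34+21+32+34+31 = 152
Cedar-Orwell-Fern-Pine-Ridge-Cedar: 34+21+20+34+23 = 132
Cedar-Ridge-Orwell-Pine-Fern-Cedar: 23+11+38+20+18 = 110
Cedar-Ridge-Orwell-Fern-Pine-Cedar: 23+11+21+20+31 = 106
Cedar-Ridge-Pine-Orwell-Fern-Cedar: 23+34+38+21+18 = 134
Cedar-Ridge-Fern-Orwell-Pine-Cedar: 23+32+21+38+31 = 145
Cedar-Pine-Orwell-Ridge-Fern-Cedar: 31+38+11+32+18 = 130
Cedar-Pine-Ridge-Orwell-Fern-Cedar: 31+34+11+21+18 = 115
The minimum is 106.
One optimal route: Cedar → Ridge → Orwell → Fern → Pine → Cedar (or its reverse).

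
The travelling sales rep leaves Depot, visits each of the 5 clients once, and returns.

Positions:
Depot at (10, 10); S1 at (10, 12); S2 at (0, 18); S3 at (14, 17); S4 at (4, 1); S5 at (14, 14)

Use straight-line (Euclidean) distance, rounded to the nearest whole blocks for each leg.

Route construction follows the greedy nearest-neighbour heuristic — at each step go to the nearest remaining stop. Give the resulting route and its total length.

From Depot: distances to unvisited — S1=2, S5=6, S3=8, S4=11, S2=13. Nearest is S1 (2).
From S1: distances to unvisited — S5=4, S3=6, S2=12, S4=13. Nearest is S5 (4).
From S5: distances to unvisited — S3=3, S2=15, S4=16. Nearest is S3 (3).
From S3: distances to unvisited — S2=14, S4=19. Nearest is S2 (14).
From S2: distances to unvisited — S4=17. Nearest is S4 (17).
Return S4→Depot: 11.
Total = 2 + 4 + 3 + 14 + 17 + 11 = 51.

Total distance 51 blocks via the nearest-neighbour route Depot → S1 → S5 → S3 → S2 → S4 → Depot.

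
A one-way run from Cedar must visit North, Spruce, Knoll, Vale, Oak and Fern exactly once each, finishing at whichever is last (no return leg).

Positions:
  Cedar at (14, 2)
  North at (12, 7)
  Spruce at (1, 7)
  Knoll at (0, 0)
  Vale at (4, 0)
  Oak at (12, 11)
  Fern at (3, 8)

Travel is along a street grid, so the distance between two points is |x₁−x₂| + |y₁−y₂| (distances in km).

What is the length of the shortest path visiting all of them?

There are 6! = 720 possible orderings.
Cedar→North→Spruce→Knoll→Vale→Oak→Fern: 7+11+8+4+19+12 = 61
Cedar→North→Spruce→Knoll→Vale→Fern→Oak: 7+11+8+4+9+12 = 51
Cedar→North→Spruce→Knoll→Oak→Vale→Fern: 7+11+8+23+19+9 = 77
Cedar→North→Spruce→Knoll→Oak→Fern→Vale: 7+11+8+23+12+9 = 70
Cedar→North→Spruce→Knoll→Fern→Vale→Oak: 7+11+8+11+9+19 = 65
Cedar→North→Spruce→Knoll→Fern→Oak→Vale: 7+11+8+11+12+19 = 68
Cedar→North→Spruce→Vale→Knoll→Oak→Fern: 7+11+10+4+23+12 = 67
Cedar→North→Spruce→Vale→Knoll→Fern→Oak: 7+11+10+4+11+12 = 55
… (712 more)
Cedar→North→Oak→Fern→Spruce→Knoll→Vale: 7+4+12+3+8+4 = 38  ← best
The minimum is 38.
One shortest path: Cedar → North → Oak → Fern → Spruce → Knoll → Vale.

38 km — the minimum one-way total.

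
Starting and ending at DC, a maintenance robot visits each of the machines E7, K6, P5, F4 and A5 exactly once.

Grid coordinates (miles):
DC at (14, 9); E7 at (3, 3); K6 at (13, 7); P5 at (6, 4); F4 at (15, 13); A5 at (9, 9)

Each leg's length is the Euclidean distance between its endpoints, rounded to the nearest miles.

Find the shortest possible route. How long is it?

32 miles — the shortest possible round trip.

With 5 stops there are 5!/2 = 60 distinct round trips (a route and its reverse cost the same).
DC→E7→K6→P5→F4→A5→DC: 13+11+8+13+7+5 = 57
DC→E7→K6→P5→A5→F4→DC: 13+11+8+6+7+4 = 49
DC→E7→K6→F4→P5→A5→DC: 13+11+6+13+6+5 = 54
DC→E7→K6→F4→A5→P5→DC: 13+11+6+7+6+9 = 52
DC→E7→K6→A5→P5→F4→DC: 13+11+4+6+13+4 = 51
DC→E7→K6→A5→F4→P5→DC: 13+11+4+7+13+9 = 57
DC→E7→P5→K6→F4→A5→DC: 13+3+8+6+7+5 = 42
DC→E7→P5→K6→A5→F4→DC: 13+3+8+4+7+4 = 39
DC→E7→P5→F4→K6→A5→DC: 13+3+13+6+4+5 = 44
DC→E7→P5→F4→A5→K6→DC: 13+3+13+7+4+2 = 42
DC→E7→P5→A5→K6→F4→DC: 13+3+6+4+6+4 = 36
DC→E7→P5→A5→F4→K6→DC: 13+3+6+7+6+2 = 37
DC→E7→F4→K6→P5→A5→DC: 13+16+6+8+6+5 = 54
DC→E7→F4→K6→A5→P5→DC: 13+16+6+4+6+9 = 54
… (46 more)
DC→K6→P5→E7→A5→F4→DC: 2+8+3+8+7+4 = 32  ← best
The minimum is 32.
One optimal route: DC → K6 → P5 → E7 → A5 → F4 → DC (or its reverse).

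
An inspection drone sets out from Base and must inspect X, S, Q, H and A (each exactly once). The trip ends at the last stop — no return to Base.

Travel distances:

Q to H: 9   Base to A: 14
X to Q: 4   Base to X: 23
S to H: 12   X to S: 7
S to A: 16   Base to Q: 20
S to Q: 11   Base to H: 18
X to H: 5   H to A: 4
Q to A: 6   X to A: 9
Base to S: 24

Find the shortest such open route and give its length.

Minimum one-way distance = 38.

There are 5! = 120 possible orderings.
Base → X → S → Q → H → A: 23+7+11+9+4 = 54
Base → X → S → Q → A → H: 23+7+11+6+4 = 51
Base → X → S → H → Q → A: 23+7+12+9+6 = 57
Base → X → S → H → A → Q: 23+7+12+4+6 = 52
Base → X → S → A → Q → H: 23+7+16+6+9 = 61
Base → X → S → A → H → Q: 23+7+16+4+9 = 59
Base → X → Q → S → H → A: 23+4+11+12+4 = 54
Base → X → Q → S → A → H: 23+4+11+16+4 = 58
Base → X → Q → H → S → A: 23+4+9+12+16 = 64
Base → X → Q → H → A → S: 23+4+9+4+16 = 56
Base → X → Q → A → S → H: 23+4+6+16+12 = 61
Base → X → Q → A → H → S: 23+4+6+4+12 = 49
Base → X → H → S → Q → A: 23+5+12+11+6 = 57
Base → X → H → S → A → Q: 23+5+12+16+6 = 62
… (106 more)
Base → A → H → X → Q → S: 14+4+5+4+11 = 38  ← best
The minimum is 38.
One shortest path: Base → A → H → X → Q → S.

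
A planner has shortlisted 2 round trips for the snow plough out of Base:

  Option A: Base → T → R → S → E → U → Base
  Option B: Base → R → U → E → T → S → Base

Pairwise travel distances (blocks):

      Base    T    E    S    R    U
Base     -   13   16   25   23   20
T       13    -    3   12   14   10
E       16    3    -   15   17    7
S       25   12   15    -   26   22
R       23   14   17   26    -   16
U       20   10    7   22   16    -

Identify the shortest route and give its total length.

86 blocks — Option B is the shortest.

Option A: 13 + 14 + 26 + 15 + 7 + 20 = 95
Option B: 23 + 16 + 7 + 3 + 12 + 25 = 86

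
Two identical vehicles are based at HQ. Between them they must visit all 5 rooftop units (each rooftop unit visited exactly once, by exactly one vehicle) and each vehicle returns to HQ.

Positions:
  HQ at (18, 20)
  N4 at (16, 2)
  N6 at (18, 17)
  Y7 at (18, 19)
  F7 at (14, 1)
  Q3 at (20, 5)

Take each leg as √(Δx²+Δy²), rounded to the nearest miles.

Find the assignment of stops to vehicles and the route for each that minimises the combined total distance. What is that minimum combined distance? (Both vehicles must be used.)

There are 2^4 − 1 = 15 ways to divide the 5 stops into two non-empty groups. For each, the best each vehicle can do is its own shortest tour through its group:
  {N4} + {N6, Y7, F7, Q3}: 36 + 41 = 77
  {N6} + {N4, Y7, F7, Q3}: 6 + 41 = 47
  {N4, N6} + {Y7, F7, Q3}: 36 + 41 = 77
  {Y7} + {N4, N6, F7, Q3}: 2 + 41 = 43
  {N4, Y7} + {N6, F7, Q3}: 36 + 41 = 77
  {N6, Y7} + {N4, F7, Q3}: 6 + 41 = 47
  … (15 splits in total)
Best: vehicle 1 HQ → Y7 → HQ = 2; vehicle 2 HQ → N6 → F7 → N4 → Q3 → HQ = 41; combined 43.

Minimum combined distance: 43 miles.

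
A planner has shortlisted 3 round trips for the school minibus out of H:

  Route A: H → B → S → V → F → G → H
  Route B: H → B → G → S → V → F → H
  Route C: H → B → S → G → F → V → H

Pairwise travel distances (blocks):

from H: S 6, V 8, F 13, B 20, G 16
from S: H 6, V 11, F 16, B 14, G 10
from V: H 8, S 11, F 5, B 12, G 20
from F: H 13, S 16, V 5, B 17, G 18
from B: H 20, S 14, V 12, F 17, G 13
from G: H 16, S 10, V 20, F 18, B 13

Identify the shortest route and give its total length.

Shortest is Route B, total 72 blocks.

Route A: 20 + 14 + 11 + 5 + 18 + 16 = 84
Route B: 20 + 13 + 10 + 11 + 5 + 13 = 72
Route C: 20 + 14 + 10 + 18 + 5 + 8 = 75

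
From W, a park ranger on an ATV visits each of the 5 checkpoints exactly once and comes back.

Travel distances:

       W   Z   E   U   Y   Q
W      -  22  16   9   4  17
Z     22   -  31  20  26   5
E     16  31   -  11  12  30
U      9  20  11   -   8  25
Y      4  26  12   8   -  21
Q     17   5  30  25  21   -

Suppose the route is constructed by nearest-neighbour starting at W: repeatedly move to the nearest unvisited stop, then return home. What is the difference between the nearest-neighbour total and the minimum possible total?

From W: Y=4, U=9, E=16, Q=17, Z=22 → choose Y (4).
From Y: U=8, E=12, Q=21, Z=26 → choose U (8).
From U: E=11, Z=20, Q=25 → choose E (11).
From E: Q=30, Z=31 → choose Q (30).
From Q: Z=5 → choose Z (5).
NN route W → Y → U → E → Q → Z → W costs 80.
Optimal: W → Y → E → U → Z → Q → W costs 69 (by enumerating all 60 distinct tours).
Excess = 80 − 69 = 11.

11 longer than the optimal tour.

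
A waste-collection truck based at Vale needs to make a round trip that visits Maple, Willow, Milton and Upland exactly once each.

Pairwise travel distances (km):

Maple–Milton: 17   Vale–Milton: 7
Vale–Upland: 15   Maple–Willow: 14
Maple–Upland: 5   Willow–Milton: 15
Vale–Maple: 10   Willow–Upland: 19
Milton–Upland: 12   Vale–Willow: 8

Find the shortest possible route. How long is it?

46 km — the shortest possible round trip.

There are 12 distinct closed tours to check (reversals are equivalent).
Vale-Maple-Willow-Milton-Upland-Vale: 10+14+15+12+15 = 66
Vale-Maple-Willow-Upland-Milton-Vale: 10+14+19+12+7 = 62
Vale-Maple-Milton-Willow-Upland-Vale: 10+17+15+19+15 = 76
Vale-Maple-Milton-Upland-Willow-Vale: 10+17+12+19+8 = 66
Vale-Maple-Upland-Willow-Milton-Vale: 10+5+19+15+7 = 56
Vale-Maple-Upland-Milton-Willow-Vale: 10+5+12+15+8 = 50
Vale-Willow-Maple-Milton-Upland-Vale: 8+14+17+12+15 = 66
Vale-Willow-Maple-Upland-Milton-Vale: 8+14+5+12+7 = 46
Vale-Willow-Milton-Maple-Upland-Vale: 8+15+17+5+15 = 60
Vale-Willow-Upland-Maple-Milton-Vale: 8+19+5+17+7 = 56
Vale-Milton-Maple-Willow-Upland-Vale: 7+17+14+19+15 = 72
Vale-Milton-Willow-Maple-Upland-Vale: 7+15+14+5+15 = 56
The minimum is 46.
One optimal route: Vale → Willow → Maple → Upland → Milton → Vale (or its reverse).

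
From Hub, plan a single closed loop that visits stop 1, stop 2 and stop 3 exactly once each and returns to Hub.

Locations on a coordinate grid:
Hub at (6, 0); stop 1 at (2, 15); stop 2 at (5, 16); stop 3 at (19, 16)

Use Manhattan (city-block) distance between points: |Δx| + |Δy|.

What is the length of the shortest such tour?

Hub-stop 1-stop 2-stop 3-Hub: 19+4+14+29 = 66
Hub-stop 1-stop 3-stop 2-Hub: 19+18+14+17 = 68
Hub-stop 2-stop 1-stop 3-Hub: 17+4+18+29 = 68
The minimum is 66.
One optimal route: Hub → stop 1 → stop 2 → stop 3 → Hub (or its reverse).

Shortest round trip = 66.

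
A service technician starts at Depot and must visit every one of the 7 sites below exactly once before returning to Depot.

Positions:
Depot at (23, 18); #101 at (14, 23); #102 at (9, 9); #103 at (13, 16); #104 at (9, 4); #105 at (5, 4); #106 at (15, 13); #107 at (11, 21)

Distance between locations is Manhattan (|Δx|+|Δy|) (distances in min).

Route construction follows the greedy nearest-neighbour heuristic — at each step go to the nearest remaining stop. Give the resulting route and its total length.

Total distance 78 min via the nearest-neighbour route Depot → #103 → #106 → #102 → #104 → #105 → #107 → #101 → Depot.

Depot → [#103:12 / #106:13 / #101:14 / #107:15 / #102:23 / #104:28 / #105:32] → #103 (12)
#103 → [#106:5 / #107:7 / #101:8 / #102:11 / #104:16 / #105:20] → #106 (5)
#106 → [#102:10 / #101:11 / #107:12 / #104:15 / #105:19] → #102 (10)
#102 → [#104:5 / #105:9 / #107:14 / #101:19] → #104 (5)
#104 → [#105:4 / #107:19 / #101:24] → #105 (4)
#105 → [#107:23 / #101:28] → #107 (23)
#107 → [#101:5] → #101 (5)
Return #101→Depot: 14.
Total = 12 + 5 + 10 + 5 + 4 + 23 + 5 + 14 = 78.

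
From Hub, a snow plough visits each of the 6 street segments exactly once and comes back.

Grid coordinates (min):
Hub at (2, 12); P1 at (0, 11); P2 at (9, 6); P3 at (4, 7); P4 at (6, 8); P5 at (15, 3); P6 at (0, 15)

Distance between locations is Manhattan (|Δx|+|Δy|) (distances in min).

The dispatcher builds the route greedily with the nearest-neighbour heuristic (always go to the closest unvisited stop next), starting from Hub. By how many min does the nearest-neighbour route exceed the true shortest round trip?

The nearest-neighbour route is 4 min longer than optimal.

From Hub: P1=3, P6=5, P3=7, P4=8, P2=13, P5=22 → choose P1 (3).
From P1: P6=4, P3=8, P4=9, P2=14, P5=23 → choose P6 (4).
From P6: P3=12, P4=13, P2=18, P5=27 → choose P3 (12).
From P3: P4=3, P2=6, P5=15 → choose P4 (3).
From P4: P2=5, P5=14 → choose P2 (5).
From P2: P5=9 → choose P5 (9).
NN route Hub → P1 → P6 → P3 → P4 → P2 → P5 → Hub costs 58.
Optimal: Hub → P3 → P2 → P5 → P4 → P1 → P6 → Hub costs 54 (by enumerating all 360 distinct tours).
Excess = 58 − 54 = 4.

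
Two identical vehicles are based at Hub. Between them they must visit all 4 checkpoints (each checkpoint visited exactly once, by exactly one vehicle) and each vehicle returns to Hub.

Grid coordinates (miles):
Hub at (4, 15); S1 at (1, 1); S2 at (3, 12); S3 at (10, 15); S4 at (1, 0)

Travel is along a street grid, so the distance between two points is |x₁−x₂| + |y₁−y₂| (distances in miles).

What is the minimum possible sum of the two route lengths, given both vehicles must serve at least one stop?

There are 2^3 − 1 = 7 ways to divide the 4 stops into two non-empty groups. For each, the best each vehicle can do is its own shortest tour through its group:
  {S1} + {S2, S3, S4}: 34 + 48 = 82
  {S2} + {S1, S3, S4}: 8 + 48 = 56
  {S1, S2} + {S3, S4}: 34 + 48 = 82
  {S3} + {S1, S2, S4}: 12 + 36 = 48
  {S1, S3} + {S2, S4}: 46 + 36 = 82
  {S2, S3} + {S1, S4}: 20 + 36 = 56
  … (7 splits in total)
Best: vehicle 1 Hub → S3 → Hub = 12; vehicle 2 Hub → S1 → S4 → S2 → Hub = 36; combined 48.

Minimum combined distance: 48 miles.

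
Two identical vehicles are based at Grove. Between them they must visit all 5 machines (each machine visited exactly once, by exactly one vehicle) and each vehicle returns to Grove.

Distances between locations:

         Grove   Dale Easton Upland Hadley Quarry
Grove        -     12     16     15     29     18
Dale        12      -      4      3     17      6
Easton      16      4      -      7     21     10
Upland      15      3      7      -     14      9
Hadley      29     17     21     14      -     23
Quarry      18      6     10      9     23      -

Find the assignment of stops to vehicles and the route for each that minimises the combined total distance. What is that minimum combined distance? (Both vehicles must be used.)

Try each way of splitting the stops between the two vehicles (each non-empty) and, for each split, find the best tour for each vehicle:
  {Dale} + {Easton, Upland, Hadley, Quarry}: 24 + 78 = 102
  {Easton} + {Dale, Upland, Hadley, Quarry}: 32 + 70 = 102
  {Dale, Easton} + {Upland, Hadley, Quarry}: 32 + 70 = 102
  {Upland} + {Dale, Easton, Hadley, Quarry}: 30 + 78 = 108
  {Dale, Upland} + {Easton, Hadley, Quarry}: 30 + 78 = 108
  {Easton, Upland} + {Dale, Hadley, Quarry}: 38 + 70 = 108
  … (15 splits in total)
Best: vehicle 1 Grove → Dale → Grove = 24; vehicle 2 Grove → Easton → Upland → Hadley → Quarry → Grove = 78; combined 102.

Minimum combined distance: 102.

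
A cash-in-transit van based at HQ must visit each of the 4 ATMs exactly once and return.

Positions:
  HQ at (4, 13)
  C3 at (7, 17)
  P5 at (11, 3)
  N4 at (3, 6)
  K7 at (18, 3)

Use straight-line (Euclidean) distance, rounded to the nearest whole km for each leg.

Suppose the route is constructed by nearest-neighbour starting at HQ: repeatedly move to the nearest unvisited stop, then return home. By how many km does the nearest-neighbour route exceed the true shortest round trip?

Excess over optimum: 4 km.

From HQ: C3=5, N4=7, P5=12, K7=17 → choose C3 (5).
From C3: N4=12, P5=15, K7=18 → choose N4 (12).
From N4: P5=9, K7=15 → choose P5 (9).
From P5: K7=7 → choose K7 (7).
NN route HQ → C3 → N4 → P5 → K7 → HQ costs 50.
Optimal: HQ → C3 → K7 → P5 → N4 → HQ costs 46 (by enumerating all 12 distinct tours).
Excess = 50 − 46 = 4.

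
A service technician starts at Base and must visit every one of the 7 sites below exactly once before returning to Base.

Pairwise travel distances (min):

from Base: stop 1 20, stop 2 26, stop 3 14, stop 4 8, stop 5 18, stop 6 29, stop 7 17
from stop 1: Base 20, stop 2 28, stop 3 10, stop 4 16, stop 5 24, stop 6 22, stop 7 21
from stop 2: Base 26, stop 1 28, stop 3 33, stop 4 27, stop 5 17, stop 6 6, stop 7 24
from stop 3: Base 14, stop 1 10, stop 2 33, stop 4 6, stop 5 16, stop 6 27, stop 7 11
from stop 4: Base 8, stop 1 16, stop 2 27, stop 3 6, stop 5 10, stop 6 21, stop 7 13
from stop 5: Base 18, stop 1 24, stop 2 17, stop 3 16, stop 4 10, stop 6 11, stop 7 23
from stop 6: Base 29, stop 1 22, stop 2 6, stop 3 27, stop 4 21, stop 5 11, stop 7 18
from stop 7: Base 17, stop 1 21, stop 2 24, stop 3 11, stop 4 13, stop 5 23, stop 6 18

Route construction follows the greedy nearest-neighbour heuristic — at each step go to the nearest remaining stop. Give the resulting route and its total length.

104 min along Base → stop 4 → stop 3 → stop 1 → stop 7 → stop 6 → stop 2 → stop 5 → Base.

At Base the remaining stops are stop 4 8, stop 3 14, stop 7 17, stop 5 18, stop 1 20, stop 2 26, stop 6 29; go to stop 4.
At stop 4 the remaining stops are stop 3 6, stop 5 10, stop 7 13, stop 1 16, stop 6 21, stop 2 27; go to stop 3.
At stop 3 the remaining stops are stop 1 10, stop 7 11, stop 5 16, stop 6 27, stop 2 33; go to stop 1.
At stop 1 the remaining stops are stop 7 21, stop 6 22, stop 5 24, stop 2 28; go to stop 7.
At stop 7 the remaining stops are stop 6 18, stop 5 23, stop 2 24; go to stop 6.
At stop 6 the remaining stops are stop 2 6, stop 5 11; go to stop 2.
At stop 2 the remaining stops are stop 5 17; go to stop 5.
Return stop 5→Base: 18.
Total = 8 + 6 + 10 + 21 + 18 + 6 + 17 + 18 = 104.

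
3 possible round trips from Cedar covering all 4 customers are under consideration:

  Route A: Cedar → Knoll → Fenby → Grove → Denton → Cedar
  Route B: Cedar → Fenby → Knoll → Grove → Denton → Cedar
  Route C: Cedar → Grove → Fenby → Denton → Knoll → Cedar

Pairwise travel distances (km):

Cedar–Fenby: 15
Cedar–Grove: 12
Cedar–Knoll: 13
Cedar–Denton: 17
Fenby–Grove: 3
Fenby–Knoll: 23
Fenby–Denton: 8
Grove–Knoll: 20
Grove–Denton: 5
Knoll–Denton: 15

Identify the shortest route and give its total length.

Route A: 13 + 23 + 3 + 5 + 17 = 61
Route B: 15 + 23 + 20 + 5 + 17 = 80
Route C: 12 + 3 + 8 + 15 + 13 = 51

Shortest is Route C, total 51 km.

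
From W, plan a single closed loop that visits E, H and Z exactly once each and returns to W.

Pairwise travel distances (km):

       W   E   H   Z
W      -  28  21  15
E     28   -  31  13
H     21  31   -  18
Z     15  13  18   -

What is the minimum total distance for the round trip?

W→E→H→Z→W: 28+31+18+15 = 92
W→E→Z→H→W: 28+13+18+21 = 80
W→H→E→Z→W: 21+31+13+15 = 80
The minimum is 80.
One optimal route: W → E → Z → H → W (or its reverse).

Minimum total distance: 80 km.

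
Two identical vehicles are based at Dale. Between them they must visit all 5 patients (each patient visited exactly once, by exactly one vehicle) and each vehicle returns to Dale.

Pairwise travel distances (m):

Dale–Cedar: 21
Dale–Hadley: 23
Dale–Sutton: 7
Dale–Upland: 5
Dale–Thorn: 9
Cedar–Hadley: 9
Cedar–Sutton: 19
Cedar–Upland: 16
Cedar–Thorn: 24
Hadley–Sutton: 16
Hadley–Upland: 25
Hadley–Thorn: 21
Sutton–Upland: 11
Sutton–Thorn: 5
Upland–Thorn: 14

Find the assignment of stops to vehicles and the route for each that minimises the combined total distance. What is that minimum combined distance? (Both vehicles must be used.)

Try each way of splitting the stops between the two vehicles (each non-empty) and, for each split, find the best tour for each vehicle:
  {Cedar} + {Hadley, Sutton, Upland, Thorn}: 42 + 60 = 102
  {Hadley} + {Cedar, Sutton, Upland, Thorn}: 46 + 54 = 100
  {Cedar, Hadley} + {Sutton, Upland, Thorn}: 53 + 30 = 83
  {Sutton} + {Cedar, Hadley, Upland, Thorn}: 14 + 60 = 74
  {Cedar, Sutton} + {Hadley, Upland, Thorn}: 47 + 60 = 107
  {Hadley, Sutton} + {Cedar, Upland, Thorn}: 46 + 54 = 100
  … (15 splits in total)
  {Upland} + {Cedar, Hadley, Sutton, Thorn}: 10 + 60 = 70  ← best
Best: vehicle 1 Dale → Upland → Dale = 10; vehicle 2 Dale → Cedar → Hadley → Sutton → Thorn → Dale = 60; combined 70.

Minimum combined distance: 70 m.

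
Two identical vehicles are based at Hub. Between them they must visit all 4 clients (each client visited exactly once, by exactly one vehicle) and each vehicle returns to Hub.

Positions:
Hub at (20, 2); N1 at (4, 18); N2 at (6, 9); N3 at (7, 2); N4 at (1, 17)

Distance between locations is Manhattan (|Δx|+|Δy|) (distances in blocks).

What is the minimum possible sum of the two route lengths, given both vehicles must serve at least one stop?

Minimum combined distance: 96 blocks.

Check every non-empty split of the stops between the two vehicles; for each half take its own optimal tour:
  {N1} + {N2, N3, N4}: 64 + 68 = 132
  {N2} + {N1, N3, N4}: 42 + 70 = 112
  {N1, N2} + {N3, N4}: 64 + 68 = 132
  {N3} + {N1, N2, N4}: 26 + 70 = 96
  {N1, N3} + {N2, N4}: 64 + 68 = 132
  {N2, N3} + {N1, N4}: 42 + 70 = 112
  … (7 splits in total)
Best: vehicle 1 Hub → N3 → Hub = 26; vehicle 2 Hub → N1 → N4 → N2 → Hub = 70; combined 96.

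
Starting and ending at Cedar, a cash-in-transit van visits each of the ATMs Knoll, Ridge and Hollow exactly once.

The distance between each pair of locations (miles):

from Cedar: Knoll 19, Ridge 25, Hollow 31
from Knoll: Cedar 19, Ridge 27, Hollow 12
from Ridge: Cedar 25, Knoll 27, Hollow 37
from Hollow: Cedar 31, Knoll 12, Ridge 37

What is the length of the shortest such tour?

With 3 stops there are 3!/2 = 3 distinct round trips (a route and its reverse cost the same).
Cedar-Knoll-Ridge-Hollow-Cedar: 19+27+37+31 = 114
Cedar-Knoll-Hollow-Ridge-Cedar: 19+12+37+25 = 93
Cedar-Ridge-Knoll-Hollow-Cedar: 25+27+12+31 = 95
The minimum is 93.
One optimal route: Cedar → Knoll → Hollow → Ridge → Cedar (or its reverse).

Minimum total distance: 93 miles.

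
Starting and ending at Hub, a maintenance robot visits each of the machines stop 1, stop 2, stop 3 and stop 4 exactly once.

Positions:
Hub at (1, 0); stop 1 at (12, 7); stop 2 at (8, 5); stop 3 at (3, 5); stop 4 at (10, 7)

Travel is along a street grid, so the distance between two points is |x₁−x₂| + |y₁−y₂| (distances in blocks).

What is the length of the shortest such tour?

Shortest round trip = 36 blocks.

There are 12 distinct closed tours to check (reversals are equivalent).
Hub → stop 1 → stop 2 → stop 3 → stop 4 → Hub: 18+6+5+9+16 = 54
Hub → stop 1 → stop 2 → stop 4 → stop 3 → Hub: 18+6+4+9+7 = 44
Hub → stop 1 → stop 3 → stop 2 → stop 4 → Hub: 18+11+5+4+16 = 54
Hub → stop 1 → stop 3 → stop 4 → stop 2 → Hub: 18+11+9+4+12 = 54
Hub → stop 1 → stop 4 → stop 2 → stop 3 → Hub: 18+2+4+5+7 = 36
Hub → stop 1 → stop 4 → stop 3 → stop 2 → Hub: 18+2+9+5+12 = 46
Hub → stop 2 → stop 1 → stop 3 → stop 4 → Hub: 12+6+11+9+16 = 54
Hub → stop 2 → stop 1 → stop 4 → stop 3 → Hub: 12+6+2+9+7 = 36
Hub → stop 2 → stop 3 → stop 1 → stop 4 → Hub: 12+5+11+2+16 = 46
Hub → stop 2 → stop 4 → stop 1 → stop 3 → Hub: 12+4+2+11+7 = 36
Hub → stop 3 → stop 1 → stop 2 → stop 4 → Hub: 7+11+6+4+16 = 44
Hub → stop 3 → stop 2 → stop 1 → stop 4 → Hub: 7+5+6+2+16 = 36
The minimum is 36.
One optimal route: Hub → stop 1 → stop 4 → stop 2 → stop 3 → Hub (or its reverse).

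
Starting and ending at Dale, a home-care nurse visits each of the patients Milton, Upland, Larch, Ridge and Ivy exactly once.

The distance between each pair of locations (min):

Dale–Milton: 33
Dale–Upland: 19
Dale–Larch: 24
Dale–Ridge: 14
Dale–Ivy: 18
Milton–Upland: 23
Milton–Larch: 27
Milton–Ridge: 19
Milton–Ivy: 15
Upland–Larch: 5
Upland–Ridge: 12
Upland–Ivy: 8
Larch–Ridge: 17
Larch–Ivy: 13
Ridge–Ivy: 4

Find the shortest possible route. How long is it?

Shortest round trip = 84 min.

With 5 stops there are 5!/2 = 60 distinct round trips (a route and its reverse cost the same).
Dale - Milton - Upland - Larch - Ridge - Ivy - Dale: 33+23+5+17+4+18 = 100
Dale - Milton - Upland - Larch - Ivy - Ridge - Dale: 33+23+5+13+4+14 = 92
Dale - Milton - Upland - Ridge - Larch - Ivy - Dale: 33+23+12+17+13+18 = 116
Dale - Milton - Upland - Ridge - Ivy - Larch - Dale: 33+23+12+4+13+24 = 109
Dale - Milton - Upland - Ivy - Larch - Ridge - Dale: 33+23+8+13+17+14 = 108
Dale - Milton - Upland - Ivy - Ridge - Larch - Dale: 33+23+8+4+17+24 = 109
Dale - Milton - Larch - Upland - Ridge - Ivy - Dale: 33+27+5+12+4+18 = 99
Dale - Milton - Larch - Upland - Ivy - Ridge - Dale: 33+27+5+8+4+14 = 91
Dale - Milton - Larch - Ridge - Upland - Ivy - Dale: 33+27+17+12+8+18 = 115
Dale - Milton - Larch - Ridge - Ivy - Upland - Dale: 33+27+17+4+8+19 = 108
Dale - Milton - Larch - Ivy - Upland - Ridge - Dale: 33+27+13+8+12+14 = 107
Dale - Milton - Larch - Ivy - Ridge - Upland - Dale: 33+27+13+4+12+19 = 108
Dale - Milton - Ridge - Upland - Larch - Ivy - Dale: 33+19+12+5+13+18 = 100
Dale - Milton - Ridge - Upland - Ivy - Larch - Dale: 33+19+12+8+13+24 = 109
… (46 more)
Dale - Upland - Larch - Milton - Ivy - Ridge - Dale: 19+5+27+15+4+14 = 84  ← best
The minimum is 84.
One optimal route: Dale → Upland → Larch → Milton → Ivy → Ridge → Dale (or its reverse).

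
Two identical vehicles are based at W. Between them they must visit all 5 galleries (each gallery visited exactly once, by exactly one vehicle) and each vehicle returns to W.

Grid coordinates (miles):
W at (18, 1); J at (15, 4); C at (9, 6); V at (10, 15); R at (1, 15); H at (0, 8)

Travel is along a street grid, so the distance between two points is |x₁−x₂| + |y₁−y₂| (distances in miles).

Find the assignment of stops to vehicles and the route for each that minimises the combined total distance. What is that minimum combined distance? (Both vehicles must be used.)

There are 2^4 − 1 = 15 ways to divide the 5 stops into two non-empty groups. For each, the best each vehicle can do is its own shortest tour through its group:
  {J} + {C, V, R, H}: 12 + 64 = 76
  {C} + {J, V, R, H}: 28 + 64 = 92
  {J, C} + {V, R, H}: 28 + 64 = 92
  {V} + {J, C, R, H}: 44 + 64 = 108
  {J, V} + {C, R, H}: 44 + 64 = 108
  {C, V} + {J, R, H}: 46 + 64 = 110
  … (15 splits in total)
Best: vehicle 1 W → J → W = 12; vehicle 2 W → C → H → R → V → W = 64; combined 76.

Minimum combined distance: 76 miles.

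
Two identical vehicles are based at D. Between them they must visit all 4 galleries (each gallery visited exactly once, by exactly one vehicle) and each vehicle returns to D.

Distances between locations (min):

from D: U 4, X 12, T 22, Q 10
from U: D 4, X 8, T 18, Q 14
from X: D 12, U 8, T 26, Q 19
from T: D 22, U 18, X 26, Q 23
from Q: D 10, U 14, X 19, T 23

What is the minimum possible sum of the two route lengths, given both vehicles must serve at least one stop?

There are 2^3 − 1 = 7 ways to divide the 4 stops into two non-empty groups. For each, the best each vehicle can do is its own shortest tour through its group:
  {U} + {X, T, Q}: 8 + 71 = 79
  {X} + {U, T, Q}: 24 + 55 = 79
  {U, X} + {T, Q}: 24 + 55 = 79
  {T} + {U, X, Q}: 44 + 41 = 85
  {U, T} + {X, Q}: 44 + 41 = 85
  {X, T} + {U, Q}: 60 + 28 = 88
  … (7 splits in total)
Best: vehicle 1 D → U → D = 8; vehicle 2 D → X → T → Q → D = 71; combined 79.

Minimum combined distance: 79 min.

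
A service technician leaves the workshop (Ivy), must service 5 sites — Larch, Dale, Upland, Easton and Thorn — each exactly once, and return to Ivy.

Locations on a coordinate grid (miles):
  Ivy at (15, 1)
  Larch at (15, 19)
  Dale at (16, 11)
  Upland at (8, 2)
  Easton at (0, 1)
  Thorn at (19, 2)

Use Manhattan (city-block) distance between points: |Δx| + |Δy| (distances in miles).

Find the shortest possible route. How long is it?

Minimum total distance: 74 miles.

With 5 stops there are 5!/2 = 60 distinct round trips (a route and its reverse cost the same).
Ivy→Larch→Dale→Upland→Easton→Thorn→Ivy: 18+9+17+9+20+5 = 78
Ivy→Larch→Dale→Upland→Thorn→Easton→Ivy: 18+9+17+11+20+15 = 90
Ivy→Larch→Dale→Easton→Upland→Thorn→Ivy: 18+9+26+9+11+5 = 78
Ivy→Larch→Dale→Easton→Thorn→Upland→Ivy: 18+9+26+20+11+8 = 92
Ivy→Larch→Dale→Thorn→Upland→Easton→Ivy: 18+9+12+11+9+15 = 74
Ivy→Larch→Dale→Thorn→Easton→Upland→Ivy: 18+9+12+20+9+8 = 76
Ivy→Larch→Upland→Dale→Easton→Thorn→Ivy: 18+24+17+26+20+5 = 110
Ivy→Larch→Upland→Dale→Thorn→Easton→Ivy: 18+24+17+12+20+15 = 106
Ivy→Larch→Upland→Easton→Dale→Thorn→Ivy: 18+24+9+26+12+5 = 94
Ivy→Larch→Upland→Easton→Thorn→Dale→Ivy: 18+24+9+20+12+11 = 94
Ivy→Larch→Upland→Thorn→Dale→Easton→Ivy: 18+24+11+12+26+15 = 106
Ivy→Larch→Upland→Thorn→Easton→Dale→Ivy: 18+24+11+20+26+11 = 110
Ivy→Larch→Easton→Dale→Upland→Thorn→Ivy: 18+33+26+17+11+5 = 110
Ivy→Larch→Easton→Dale→Thorn→Upland→Ivy: 18+33+26+12+11+8 = 108
… (46 more)
The minimum is 74.
One optimal route: Ivy → Larch → Dale → Thorn → Upland → Easton → Ivy (or its reverse).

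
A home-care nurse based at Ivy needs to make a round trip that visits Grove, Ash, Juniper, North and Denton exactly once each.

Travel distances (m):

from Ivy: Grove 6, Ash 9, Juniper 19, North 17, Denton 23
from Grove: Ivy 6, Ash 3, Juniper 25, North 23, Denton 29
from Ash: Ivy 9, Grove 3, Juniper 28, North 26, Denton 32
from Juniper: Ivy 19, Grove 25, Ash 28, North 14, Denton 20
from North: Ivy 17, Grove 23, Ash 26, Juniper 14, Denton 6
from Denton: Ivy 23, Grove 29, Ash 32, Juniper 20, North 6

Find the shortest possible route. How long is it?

Ivy → Grove → Ash → Juniper → North → Denton → Ivy: 6+3+28+14+6+23 = 80
Ivy → Grove → Ash → Juniper → Denton → North → Ivy: 6+3+28+20+6+17 = 80
Ivy → Grove → Ash → North → Juniper → Denton → Ivy: 6+3+26+14+20+23 = 92
Ivy → Grove → Ash → North → Denton → Juniper → Ivy: 6+3+26+6+20+19 = 80
Ivy → Grove → Ash → Denton → Juniper → North → Ivy: 6+3+32+20+14+17 = 92
Ivy → Grove → Ash → Denton → North → Juniper → Ivy: 6+3+32+6+14+19 = 80
Ivy → Grove → Juniper → Ash → North → Denton → Ivy: 6+25+28+26+6+23 = 114
Ivy → Grove → Juniper → Ash → Denton → North → Ivy: 6+25+28+32+6+17 = 114
Ivy → Grove → Juniper → North → Ash → Denton → Ivy: 6+25+14+26+32+23 = 126
Ivy → Grove → Juniper → North → Denton → Ash → Ivy: 6+25+14+6+32+9 = 92
Ivy → Grove → Juniper → Denton → Ash → North → Ivy: 6+25+20+32+26+17 = 126
Ivy → Grove → Juniper → Denton → North → Ash → Ivy: 6+25+20+6+26+9 = 92
Ivy → Grove → North → Ash → Juniper → Denton → Ivy: 6+23+26+28+20+23 = 126
Ivy → Grove → North → Ash → Denton → Juniper → Ivy: 6+23+26+32+20+19 = 126
… (46 more)
The minimum is 80.
One optimal route: Ivy → Grove → Ash → Juniper → North → Denton → Ivy (or its reverse).

Shortest round trip = 80 m.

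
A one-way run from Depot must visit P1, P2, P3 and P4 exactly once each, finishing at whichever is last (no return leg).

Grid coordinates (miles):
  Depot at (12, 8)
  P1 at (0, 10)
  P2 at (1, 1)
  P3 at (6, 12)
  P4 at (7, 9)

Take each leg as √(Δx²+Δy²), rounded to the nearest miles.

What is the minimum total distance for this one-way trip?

There are 4! = 24 possible orderings.
Depot→P1→P2→P3→P4: 12+9+12+3 = 36
Depot→P1→P2→P4→P3: 12+9+10+3 = 34
Depot→P1→P3→P2→P4: 12+6+12+10 = 40
Depot→P1→P3→P4→P2: 12+6+3+10 = 31
Depot→P1→P4→P2→P3: 12+7+10+12 = 41
Depot→P1→P4→P3→P2: 12+7+3+12 = 34
Depot→P2→P1→P3→P4: 13+9+6+3 = 31
Depot→P2→P1→P4→P3: 13+9+7+3 = 32
Depot→P2→P3→P1→P4: 13+12+6+7 = 38
Depot→P2→P3→P4→P1: 13+12+3+7 = 35
Depot→P2→P4→P1→P3: 13+10+7+6 = 36
Depot→P2→P4→P3→P1: 13+10+3+6 = 32
Depot→P3→P1→P2→P4: 7+6+9+10 = 32
Depot→P3→P1→P4→P2: 7+6+7+10 = 30
… (10 more)
Depot→P4→P3→P1→P2: 5+3+6+9 = 23  ← best
The minimum is 23.
One shortest path: Depot → P4 → P3 → P1 → P2.

Minimum one-way distance = 23 miles.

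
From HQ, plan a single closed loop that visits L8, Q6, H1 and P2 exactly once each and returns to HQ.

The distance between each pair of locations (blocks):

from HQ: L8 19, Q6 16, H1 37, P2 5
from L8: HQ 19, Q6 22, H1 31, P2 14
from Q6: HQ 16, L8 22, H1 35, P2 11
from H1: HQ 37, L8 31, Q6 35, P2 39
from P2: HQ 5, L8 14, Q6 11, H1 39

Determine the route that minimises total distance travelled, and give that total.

Minimum total distance: 101 blocks.

There are 12 distinct closed tours to check (reversals are equivalent).
HQ→L8→Q6→H1→P2→HQ: 19+22+35+39+5 = 120
HQ→L8→Q6→P2→H1→HQ: 19+22+11+39+37 = 128
HQ→L8→H1→Q6→P2→HQ: 19+31+35+11+5 = 101
HQ→L8→H1→P2→Q6→HQ: 19+31+39+11+16 = 116
HQ→L8→P2→Q6→H1→HQ: 19+14+11+35+37 = 116
HQ→L8→P2→H1→Q6→HQ: 19+14+39+35+16 = 123
HQ→Q6→L8→H1→P2→HQ: 16+22+31+39+5 = 113
HQ→Q6→L8→P2→H1→HQ: 16+22+14+39+37 = 128
HQ→Q6→H1→L8→P2→HQ: 16+35+31+14+5 = 101
HQ→Q6→P2→L8→H1→HQ: 16+11+14+31+37 = 109
HQ→H1→L8→Q6→P2→HQ: 37+31+22+11+5 = 106
HQ→H1→Q6→L8→P2→HQ: 37+35+22+14+5 = 113
The minimum is 101.
One optimal route: HQ → L8 → H1 → Q6 → P2 → HQ (or its reverse).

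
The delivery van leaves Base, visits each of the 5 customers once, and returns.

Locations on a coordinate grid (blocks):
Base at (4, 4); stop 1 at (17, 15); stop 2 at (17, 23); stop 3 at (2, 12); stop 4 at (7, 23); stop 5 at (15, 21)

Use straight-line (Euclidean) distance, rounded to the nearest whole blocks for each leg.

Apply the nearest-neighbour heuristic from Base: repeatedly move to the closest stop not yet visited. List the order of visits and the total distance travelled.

Nearest-neighbour total = 56 blocks; route Base → stop 3 → stop 4 → stop 5 → stop 2 → stop 1 → Base.

At Base the remaining stops are stop 3 8, stop 1 17, stop 4 19, stop 5 20, stop 2 23; go to stop 3.
At stop 3 the remaining stops are stop 4 12, stop 1 15, stop 5 16, stop 2 19; go to stop 4.
At stop 4 the remaining stops are stop 5 8, stop 2 10, stop 1 13; go to stop 5.
At stop 5 the remaining stops are stop 2 3, stop 1 6; go to stop 2.
At stop 2 the remaining stops are stop 1 8; go to stop 1.
Return stop 1→Base: 17.
Total = 8 + 12 + 8 + 3 + 8 + 17 = 56.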